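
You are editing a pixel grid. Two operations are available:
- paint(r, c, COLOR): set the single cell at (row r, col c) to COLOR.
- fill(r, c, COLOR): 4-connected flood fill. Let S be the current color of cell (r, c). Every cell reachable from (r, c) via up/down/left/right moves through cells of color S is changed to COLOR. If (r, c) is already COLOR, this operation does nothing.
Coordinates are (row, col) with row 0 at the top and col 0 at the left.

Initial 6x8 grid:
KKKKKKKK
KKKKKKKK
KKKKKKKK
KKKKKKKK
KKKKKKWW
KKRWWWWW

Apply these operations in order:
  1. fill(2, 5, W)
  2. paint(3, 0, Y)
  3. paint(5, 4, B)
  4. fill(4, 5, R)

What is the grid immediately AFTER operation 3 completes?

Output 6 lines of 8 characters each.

After op 1 fill(2,5,W) [40 cells changed]:
WWWWWWWW
WWWWWWWW
WWWWWWWW
WWWWWWWW
WWWWWWWW
WWRWWWWW
After op 2 paint(3,0,Y):
WWWWWWWW
WWWWWWWW
WWWWWWWW
YWWWWWWW
WWWWWWWW
WWRWWWWW
After op 3 paint(5,4,B):
WWWWWWWW
WWWWWWWW
WWWWWWWW
YWWWWWWW
WWWWWWWW
WWRWBWWW

Answer: WWWWWWWW
WWWWWWWW
WWWWWWWW
YWWWWWWW
WWWWWWWW
WWRWBWWW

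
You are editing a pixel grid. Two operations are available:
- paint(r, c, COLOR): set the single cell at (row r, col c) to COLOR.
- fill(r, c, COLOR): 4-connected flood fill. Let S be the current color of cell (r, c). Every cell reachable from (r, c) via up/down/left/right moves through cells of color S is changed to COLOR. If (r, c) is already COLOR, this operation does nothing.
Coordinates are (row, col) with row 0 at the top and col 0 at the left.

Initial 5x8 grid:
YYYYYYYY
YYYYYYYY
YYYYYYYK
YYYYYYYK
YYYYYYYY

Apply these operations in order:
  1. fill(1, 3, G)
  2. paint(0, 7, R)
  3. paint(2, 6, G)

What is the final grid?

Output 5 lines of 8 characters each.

Answer: GGGGGGGR
GGGGGGGG
GGGGGGGK
GGGGGGGK
GGGGGGGG

Derivation:
After op 1 fill(1,3,G) [38 cells changed]:
GGGGGGGG
GGGGGGGG
GGGGGGGK
GGGGGGGK
GGGGGGGG
After op 2 paint(0,7,R):
GGGGGGGR
GGGGGGGG
GGGGGGGK
GGGGGGGK
GGGGGGGG
After op 3 paint(2,6,G):
GGGGGGGR
GGGGGGGG
GGGGGGGK
GGGGGGGK
GGGGGGGG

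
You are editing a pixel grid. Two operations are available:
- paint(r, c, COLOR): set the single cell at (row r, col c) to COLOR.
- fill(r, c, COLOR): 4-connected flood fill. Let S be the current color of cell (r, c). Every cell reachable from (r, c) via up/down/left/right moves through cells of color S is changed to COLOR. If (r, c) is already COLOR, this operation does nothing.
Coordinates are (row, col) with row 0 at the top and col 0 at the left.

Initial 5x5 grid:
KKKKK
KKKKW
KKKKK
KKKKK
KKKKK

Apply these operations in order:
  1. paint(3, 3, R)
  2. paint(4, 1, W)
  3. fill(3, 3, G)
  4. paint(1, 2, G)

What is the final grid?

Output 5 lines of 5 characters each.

After op 1 paint(3,3,R):
KKKKK
KKKKW
KKKKK
KKKRK
KKKKK
After op 2 paint(4,1,W):
KKKKK
KKKKW
KKKKK
KKKRK
KWKKK
After op 3 fill(3,3,G) [1 cells changed]:
KKKKK
KKKKW
KKKKK
KKKGK
KWKKK
After op 4 paint(1,2,G):
KKKKK
KKGKW
KKKKK
KKKGK
KWKKK

Answer: KKKKK
KKGKW
KKKKK
KKKGK
KWKKK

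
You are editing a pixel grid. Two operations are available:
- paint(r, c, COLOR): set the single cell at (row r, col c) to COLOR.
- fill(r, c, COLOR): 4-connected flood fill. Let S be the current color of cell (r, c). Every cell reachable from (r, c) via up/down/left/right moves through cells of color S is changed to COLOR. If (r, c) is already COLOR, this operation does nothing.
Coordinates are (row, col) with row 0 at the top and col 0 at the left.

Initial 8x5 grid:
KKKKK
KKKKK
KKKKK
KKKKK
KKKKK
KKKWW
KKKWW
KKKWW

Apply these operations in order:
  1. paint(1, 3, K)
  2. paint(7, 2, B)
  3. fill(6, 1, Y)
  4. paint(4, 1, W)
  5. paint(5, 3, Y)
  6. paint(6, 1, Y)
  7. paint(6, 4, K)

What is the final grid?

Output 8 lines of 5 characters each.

After op 1 paint(1,3,K):
KKKKK
KKKKK
KKKKK
KKKKK
KKKKK
KKKWW
KKKWW
KKKWW
After op 2 paint(7,2,B):
KKKKK
KKKKK
KKKKK
KKKKK
KKKKK
KKKWW
KKKWW
KKBWW
After op 3 fill(6,1,Y) [33 cells changed]:
YYYYY
YYYYY
YYYYY
YYYYY
YYYYY
YYYWW
YYYWW
YYBWW
After op 4 paint(4,1,W):
YYYYY
YYYYY
YYYYY
YYYYY
YWYYY
YYYWW
YYYWW
YYBWW
After op 5 paint(5,3,Y):
YYYYY
YYYYY
YYYYY
YYYYY
YWYYY
YYYYW
YYYWW
YYBWW
After op 6 paint(6,1,Y):
YYYYY
YYYYY
YYYYY
YYYYY
YWYYY
YYYYW
YYYWW
YYBWW
After op 7 paint(6,4,K):
YYYYY
YYYYY
YYYYY
YYYYY
YWYYY
YYYYW
YYYWK
YYBWW

Answer: YYYYY
YYYYY
YYYYY
YYYYY
YWYYY
YYYYW
YYYWK
YYBWW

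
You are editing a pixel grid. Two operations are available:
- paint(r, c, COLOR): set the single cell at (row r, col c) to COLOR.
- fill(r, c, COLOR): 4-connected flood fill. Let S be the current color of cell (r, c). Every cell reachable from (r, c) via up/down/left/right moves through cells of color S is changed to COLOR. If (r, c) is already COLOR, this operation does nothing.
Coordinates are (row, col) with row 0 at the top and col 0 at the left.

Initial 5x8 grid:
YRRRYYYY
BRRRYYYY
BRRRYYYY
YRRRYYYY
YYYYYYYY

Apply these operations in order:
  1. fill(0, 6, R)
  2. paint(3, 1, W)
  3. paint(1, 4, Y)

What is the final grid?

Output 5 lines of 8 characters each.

After op 1 fill(0,6,R) [25 cells changed]:
YRRRRRRR
BRRRRRRR
BRRRRRRR
RRRRRRRR
RRRRRRRR
After op 2 paint(3,1,W):
YRRRRRRR
BRRRRRRR
BRRRRRRR
RWRRRRRR
RRRRRRRR
After op 3 paint(1,4,Y):
YRRRRRRR
BRRRYRRR
BRRRRRRR
RWRRRRRR
RRRRRRRR

Answer: YRRRRRRR
BRRRYRRR
BRRRRRRR
RWRRRRRR
RRRRRRRR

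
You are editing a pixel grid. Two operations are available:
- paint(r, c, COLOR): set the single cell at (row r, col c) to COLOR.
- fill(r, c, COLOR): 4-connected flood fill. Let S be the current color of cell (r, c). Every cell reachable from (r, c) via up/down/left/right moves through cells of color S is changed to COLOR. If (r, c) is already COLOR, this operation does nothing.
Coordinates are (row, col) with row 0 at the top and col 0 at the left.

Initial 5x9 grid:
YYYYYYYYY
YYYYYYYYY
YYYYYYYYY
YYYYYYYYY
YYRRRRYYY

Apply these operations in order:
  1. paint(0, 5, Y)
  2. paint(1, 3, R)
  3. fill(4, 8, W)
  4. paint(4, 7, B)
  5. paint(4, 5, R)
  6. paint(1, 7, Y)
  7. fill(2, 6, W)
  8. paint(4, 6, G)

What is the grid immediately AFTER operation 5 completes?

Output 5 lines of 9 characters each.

After op 1 paint(0,5,Y):
YYYYYYYYY
YYYYYYYYY
YYYYYYYYY
YYYYYYYYY
YYRRRRYYY
After op 2 paint(1,3,R):
YYYYYYYYY
YYYRYYYYY
YYYYYYYYY
YYYYYYYYY
YYRRRRYYY
After op 3 fill(4,8,W) [40 cells changed]:
WWWWWWWWW
WWWRWWWWW
WWWWWWWWW
WWWWWWWWW
WWRRRRWWW
After op 4 paint(4,7,B):
WWWWWWWWW
WWWRWWWWW
WWWWWWWWW
WWWWWWWWW
WWRRRRWBW
After op 5 paint(4,5,R):
WWWWWWWWW
WWWRWWWWW
WWWWWWWWW
WWWWWWWWW
WWRRRRWBW

Answer: WWWWWWWWW
WWWRWWWWW
WWWWWWWWW
WWWWWWWWW
WWRRRRWBW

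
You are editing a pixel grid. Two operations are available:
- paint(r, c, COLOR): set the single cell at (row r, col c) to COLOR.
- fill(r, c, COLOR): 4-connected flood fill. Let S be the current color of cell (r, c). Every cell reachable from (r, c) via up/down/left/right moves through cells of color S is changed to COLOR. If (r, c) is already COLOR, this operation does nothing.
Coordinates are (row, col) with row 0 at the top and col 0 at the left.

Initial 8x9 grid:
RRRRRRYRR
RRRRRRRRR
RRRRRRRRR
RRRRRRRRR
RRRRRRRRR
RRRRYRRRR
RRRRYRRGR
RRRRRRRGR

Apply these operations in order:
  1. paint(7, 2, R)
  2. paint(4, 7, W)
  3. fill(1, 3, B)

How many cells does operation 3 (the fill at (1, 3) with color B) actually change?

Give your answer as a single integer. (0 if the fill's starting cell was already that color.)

Answer: 66

Derivation:
After op 1 paint(7,2,R):
RRRRRRYRR
RRRRRRRRR
RRRRRRRRR
RRRRRRRRR
RRRRRRRRR
RRRRYRRRR
RRRRYRRGR
RRRRRRRGR
After op 2 paint(4,7,W):
RRRRRRYRR
RRRRRRRRR
RRRRRRRRR
RRRRRRRRR
RRRRRRRWR
RRRRYRRRR
RRRRYRRGR
RRRRRRRGR
After op 3 fill(1,3,B) [66 cells changed]:
BBBBBBYBB
BBBBBBBBB
BBBBBBBBB
BBBBBBBBB
BBBBBBBWB
BBBBYBBBB
BBBBYBBGB
BBBBBBBGB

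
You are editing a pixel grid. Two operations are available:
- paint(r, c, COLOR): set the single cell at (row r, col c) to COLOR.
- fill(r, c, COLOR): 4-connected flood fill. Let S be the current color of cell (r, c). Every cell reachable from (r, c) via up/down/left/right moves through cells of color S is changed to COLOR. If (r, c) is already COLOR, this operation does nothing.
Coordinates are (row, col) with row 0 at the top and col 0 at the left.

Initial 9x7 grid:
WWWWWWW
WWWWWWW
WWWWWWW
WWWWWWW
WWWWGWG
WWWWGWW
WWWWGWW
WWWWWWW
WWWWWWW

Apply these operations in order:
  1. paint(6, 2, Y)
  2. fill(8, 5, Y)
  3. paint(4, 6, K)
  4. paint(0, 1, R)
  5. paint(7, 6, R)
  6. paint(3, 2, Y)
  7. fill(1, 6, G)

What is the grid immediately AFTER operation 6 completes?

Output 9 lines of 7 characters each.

Answer: YRYYYYY
YYYYYYY
YYYYYYY
YYYYYYY
YYYYGYK
YYYYGYY
YYYYGYY
YYYYYYR
YYYYYYY

Derivation:
After op 1 paint(6,2,Y):
WWWWWWW
WWWWWWW
WWWWWWW
WWWWWWW
WWWWGWG
WWWWGWW
WWYWGWW
WWWWWWW
WWWWWWW
After op 2 fill(8,5,Y) [58 cells changed]:
YYYYYYY
YYYYYYY
YYYYYYY
YYYYYYY
YYYYGYG
YYYYGYY
YYYYGYY
YYYYYYY
YYYYYYY
After op 3 paint(4,6,K):
YYYYYYY
YYYYYYY
YYYYYYY
YYYYYYY
YYYYGYK
YYYYGYY
YYYYGYY
YYYYYYY
YYYYYYY
After op 4 paint(0,1,R):
YRYYYYY
YYYYYYY
YYYYYYY
YYYYYYY
YYYYGYK
YYYYGYY
YYYYGYY
YYYYYYY
YYYYYYY
After op 5 paint(7,6,R):
YRYYYYY
YYYYYYY
YYYYYYY
YYYYYYY
YYYYGYK
YYYYGYY
YYYYGYY
YYYYYYR
YYYYYYY
After op 6 paint(3,2,Y):
YRYYYYY
YYYYYYY
YYYYYYY
YYYYYYY
YYYYGYK
YYYYGYY
YYYYGYY
YYYYYYR
YYYYYYY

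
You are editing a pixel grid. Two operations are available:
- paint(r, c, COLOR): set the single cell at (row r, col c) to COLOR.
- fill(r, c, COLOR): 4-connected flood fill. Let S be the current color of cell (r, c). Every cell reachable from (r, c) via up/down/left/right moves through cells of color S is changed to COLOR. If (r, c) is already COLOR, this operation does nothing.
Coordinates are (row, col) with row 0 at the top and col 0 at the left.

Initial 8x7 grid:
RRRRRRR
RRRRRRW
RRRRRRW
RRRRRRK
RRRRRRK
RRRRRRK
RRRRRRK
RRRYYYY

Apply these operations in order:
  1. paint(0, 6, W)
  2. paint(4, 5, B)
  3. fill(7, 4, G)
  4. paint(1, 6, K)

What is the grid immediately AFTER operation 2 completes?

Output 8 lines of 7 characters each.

Answer: RRRRRRW
RRRRRRW
RRRRRRW
RRRRRRK
RRRRRBK
RRRRRRK
RRRRRRK
RRRYYYY

Derivation:
After op 1 paint(0,6,W):
RRRRRRW
RRRRRRW
RRRRRRW
RRRRRRK
RRRRRRK
RRRRRRK
RRRRRRK
RRRYYYY
After op 2 paint(4,5,B):
RRRRRRW
RRRRRRW
RRRRRRW
RRRRRRK
RRRRRBK
RRRRRRK
RRRRRRK
RRRYYYY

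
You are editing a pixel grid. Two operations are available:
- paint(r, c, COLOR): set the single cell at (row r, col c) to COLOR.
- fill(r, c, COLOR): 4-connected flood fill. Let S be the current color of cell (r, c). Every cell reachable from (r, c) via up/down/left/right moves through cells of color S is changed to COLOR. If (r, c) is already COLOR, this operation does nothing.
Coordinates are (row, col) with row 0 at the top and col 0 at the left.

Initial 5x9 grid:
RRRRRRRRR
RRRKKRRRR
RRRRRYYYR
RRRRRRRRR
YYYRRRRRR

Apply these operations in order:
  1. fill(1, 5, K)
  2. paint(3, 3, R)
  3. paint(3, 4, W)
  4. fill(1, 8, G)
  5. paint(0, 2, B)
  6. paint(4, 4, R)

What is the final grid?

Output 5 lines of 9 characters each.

Answer: GGBGGGGGG
GGGGGGGGG
GGGGGYYYG
GGGRWGGGG
YYYGRGGGG

Derivation:
After op 1 fill(1,5,K) [37 cells changed]:
KKKKKKKKK
KKKKKKKKK
KKKKKYYYK
KKKKKKKKK
YYYKKKKKK
After op 2 paint(3,3,R):
KKKKKKKKK
KKKKKKKKK
KKKKKYYYK
KKKRKKKKK
YYYKKKKKK
After op 3 paint(3,4,W):
KKKKKKKKK
KKKKKKKKK
KKKKKYYYK
KKKRWKKKK
YYYKKKKKK
After op 4 fill(1,8,G) [37 cells changed]:
GGGGGGGGG
GGGGGGGGG
GGGGGYYYG
GGGRWGGGG
YYYGGGGGG
After op 5 paint(0,2,B):
GGBGGGGGG
GGGGGGGGG
GGGGGYYYG
GGGRWGGGG
YYYGGGGGG
After op 6 paint(4,4,R):
GGBGGGGGG
GGGGGGGGG
GGGGGYYYG
GGGRWGGGG
YYYGRGGGG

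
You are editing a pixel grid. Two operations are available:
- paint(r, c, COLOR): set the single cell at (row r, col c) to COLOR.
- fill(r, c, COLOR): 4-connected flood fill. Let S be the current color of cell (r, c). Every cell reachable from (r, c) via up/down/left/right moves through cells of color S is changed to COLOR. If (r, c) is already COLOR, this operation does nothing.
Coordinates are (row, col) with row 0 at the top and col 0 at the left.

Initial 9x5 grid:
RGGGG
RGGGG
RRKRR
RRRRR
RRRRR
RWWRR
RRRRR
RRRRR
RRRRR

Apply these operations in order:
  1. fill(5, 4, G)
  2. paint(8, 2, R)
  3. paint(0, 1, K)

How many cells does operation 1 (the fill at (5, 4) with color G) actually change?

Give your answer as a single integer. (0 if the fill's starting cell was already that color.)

Answer: 34

Derivation:
After op 1 fill(5,4,G) [34 cells changed]:
GGGGG
GGGGG
GGKGG
GGGGG
GGGGG
GWWGG
GGGGG
GGGGG
GGGGG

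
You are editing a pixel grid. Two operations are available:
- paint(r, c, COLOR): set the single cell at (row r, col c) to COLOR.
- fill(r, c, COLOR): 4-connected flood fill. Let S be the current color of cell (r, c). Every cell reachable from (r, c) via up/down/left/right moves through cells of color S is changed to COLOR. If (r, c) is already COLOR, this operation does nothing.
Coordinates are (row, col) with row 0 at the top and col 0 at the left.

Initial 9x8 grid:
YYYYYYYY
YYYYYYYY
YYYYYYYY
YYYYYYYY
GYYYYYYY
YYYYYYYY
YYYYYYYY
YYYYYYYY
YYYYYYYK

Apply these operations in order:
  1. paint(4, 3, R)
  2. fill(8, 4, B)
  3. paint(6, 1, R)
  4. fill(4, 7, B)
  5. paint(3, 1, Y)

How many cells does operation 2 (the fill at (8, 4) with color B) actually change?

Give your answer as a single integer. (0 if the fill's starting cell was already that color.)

After op 1 paint(4,3,R):
YYYYYYYY
YYYYYYYY
YYYYYYYY
YYYYYYYY
GYYRYYYY
YYYYYYYY
YYYYYYYY
YYYYYYYY
YYYYYYYK
After op 2 fill(8,4,B) [69 cells changed]:
BBBBBBBB
BBBBBBBB
BBBBBBBB
BBBBBBBB
GBBRBBBB
BBBBBBBB
BBBBBBBB
BBBBBBBB
BBBBBBBK

Answer: 69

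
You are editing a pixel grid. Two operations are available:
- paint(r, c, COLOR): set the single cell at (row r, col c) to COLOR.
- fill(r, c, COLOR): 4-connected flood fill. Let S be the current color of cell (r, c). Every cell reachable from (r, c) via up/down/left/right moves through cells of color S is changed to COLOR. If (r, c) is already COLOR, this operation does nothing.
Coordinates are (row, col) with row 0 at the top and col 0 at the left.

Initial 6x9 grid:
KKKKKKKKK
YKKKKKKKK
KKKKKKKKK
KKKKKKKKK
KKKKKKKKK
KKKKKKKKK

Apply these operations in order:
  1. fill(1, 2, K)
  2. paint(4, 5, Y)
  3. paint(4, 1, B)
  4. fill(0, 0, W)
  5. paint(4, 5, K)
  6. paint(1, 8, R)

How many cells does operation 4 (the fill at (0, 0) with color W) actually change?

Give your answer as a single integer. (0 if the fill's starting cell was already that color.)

Answer: 51

Derivation:
After op 1 fill(1,2,K) [0 cells changed]:
KKKKKKKKK
YKKKKKKKK
KKKKKKKKK
KKKKKKKKK
KKKKKKKKK
KKKKKKKKK
After op 2 paint(4,5,Y):
KKKKKKKKK
YKKKKKKKK
KKKKKKKKK
KKKKKKKKK
KKKKKYKKK
KKKKKKKKK
After op 3 paint(4,1,B):
KKKKKKKKK
YKKKKKKKK
KKKKKKKKK
KKKKKKKKK
KBKKKYKKK
KKKKKKKKK
After op 4 fill(0,0,W) [51 cells changed]:
WWWWWWWWW
YWWWWWWWW
WWWWWWWWW
WWWWWWWWW
WBWWWYWWW
WWWWWWWWW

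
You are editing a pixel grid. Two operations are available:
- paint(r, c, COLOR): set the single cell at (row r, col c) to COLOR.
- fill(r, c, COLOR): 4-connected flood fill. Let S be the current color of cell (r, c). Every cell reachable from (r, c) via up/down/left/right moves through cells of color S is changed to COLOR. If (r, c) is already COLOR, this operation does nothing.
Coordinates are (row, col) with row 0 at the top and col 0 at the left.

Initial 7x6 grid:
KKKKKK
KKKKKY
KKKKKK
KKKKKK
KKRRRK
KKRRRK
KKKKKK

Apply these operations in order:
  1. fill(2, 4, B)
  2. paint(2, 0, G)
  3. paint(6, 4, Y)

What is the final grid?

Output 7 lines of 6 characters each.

After op 1 fill(2,4,B) [35 cells changed]:
BBBBBB
BBBBBY
BBBBBB
BBBBBB
BBRRRB
BBRRRB
BBBBBB
After op 2 paint(2,0,G):
BBBBBB
BBBBBY
GBBBBB
BBBBBB
BBRRRB
BBRRRB
BBBBBB
After op 3 paint(6,4,Y):
BBBBBB
BBBBBY
GBBBBB
BBBBBB
BBRRRB
BBRRRB
BBBBYB

Answer: BBBBBB
BBBBBY
GBBBBB
BBBBBB
BBRRRB
BBRRRB
BBBBYB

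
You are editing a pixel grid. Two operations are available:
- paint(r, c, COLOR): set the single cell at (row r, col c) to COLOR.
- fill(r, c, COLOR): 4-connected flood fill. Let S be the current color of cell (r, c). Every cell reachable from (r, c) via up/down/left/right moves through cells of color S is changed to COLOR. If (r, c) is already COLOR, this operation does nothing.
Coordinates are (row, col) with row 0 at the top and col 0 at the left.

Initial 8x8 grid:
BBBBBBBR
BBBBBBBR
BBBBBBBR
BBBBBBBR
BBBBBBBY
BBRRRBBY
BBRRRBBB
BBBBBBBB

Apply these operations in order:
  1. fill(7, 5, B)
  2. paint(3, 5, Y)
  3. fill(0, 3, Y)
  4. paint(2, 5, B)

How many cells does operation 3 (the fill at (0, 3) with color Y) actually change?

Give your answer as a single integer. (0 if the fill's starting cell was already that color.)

Answer: 51

Derivation:
After op 1 fill(7,5,B) [0 cells changed]:
BBBBBBBR
BBBBBBBR
BBBBBBBR
BBBBBBBR
BBBBBBBY
BBRRRBBY
BBRRRBBB
BBBBBBBB
After op 2 paint(3,5,Y):
BBBBBBBR
BBBBBBBR
BBBBBBBR
BBBBBYBR
BBBBBBBY
BBRRRBBY
BBRRRBBB
BBBBBBBB
After op 3 fill(0,3,Y) [51 cells changed]:
YYYYYYYR
YYYYYYYR
YYYYYYYR
YYYYYYYR
YYYYYYYY
YYRRRYYY
YYRRRYYY
YYYYYYYY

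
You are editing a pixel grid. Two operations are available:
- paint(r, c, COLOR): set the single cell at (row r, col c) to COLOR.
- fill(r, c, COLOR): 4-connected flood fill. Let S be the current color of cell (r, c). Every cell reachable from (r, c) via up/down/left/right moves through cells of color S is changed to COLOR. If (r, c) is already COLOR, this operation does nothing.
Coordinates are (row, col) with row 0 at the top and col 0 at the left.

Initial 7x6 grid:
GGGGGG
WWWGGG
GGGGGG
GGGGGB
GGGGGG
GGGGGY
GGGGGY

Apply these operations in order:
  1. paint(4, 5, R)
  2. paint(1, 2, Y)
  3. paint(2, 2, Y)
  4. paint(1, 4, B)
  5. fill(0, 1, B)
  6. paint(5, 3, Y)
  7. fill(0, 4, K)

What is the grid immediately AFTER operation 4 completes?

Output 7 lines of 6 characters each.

After op 1 paint(4,5,R):
GGGGGG
WWWGGG
GGGGGG
GGGGGB
GGGGGR
GGGGGY
GGGGGY
After op 2 paint(1,2,Y):
GGGGGG
WWYGGG
GGGGGG
GGGGGB
GGGGGR
GGGGGY
GGGGGY
After op 3 paint(2,2,Y):
GGGGGG
WWYGGG
GGYGGG
GGGGGB
GGGGGR
GGGGGY
GGGGGY
After op 4 paint(1,4,B):
GGGGGG
WWYGBG
GGYGGG
GGGGGB
GGGGGR
GGGGGY
GGGGGY

Answer: GGGGGG
WWYGBG
GGYGGG
GGGGGB
GGGGGR
GGGGGY
GGGGGY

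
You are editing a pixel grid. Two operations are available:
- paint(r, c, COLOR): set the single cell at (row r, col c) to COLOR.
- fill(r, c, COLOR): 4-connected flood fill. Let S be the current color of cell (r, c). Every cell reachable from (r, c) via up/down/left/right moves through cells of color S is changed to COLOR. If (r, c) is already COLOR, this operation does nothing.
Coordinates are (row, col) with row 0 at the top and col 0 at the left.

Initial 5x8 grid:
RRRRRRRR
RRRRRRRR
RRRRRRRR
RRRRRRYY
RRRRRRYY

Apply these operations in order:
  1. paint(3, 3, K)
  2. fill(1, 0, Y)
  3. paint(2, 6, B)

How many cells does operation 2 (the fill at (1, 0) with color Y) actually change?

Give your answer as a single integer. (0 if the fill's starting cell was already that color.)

After op 1 paint(3,3,K):
RRRRRRRR
RRRRRRRR
RRRRRRRR
RRRKRRYY
RRRRRRYY
After op 2 fill(1,0,Y) [35 cells changed]:
YYYYYYYY
YYYYYYYY
YYYYYYYY
YYYKYYYY
YYYYYYYY

Answer: 35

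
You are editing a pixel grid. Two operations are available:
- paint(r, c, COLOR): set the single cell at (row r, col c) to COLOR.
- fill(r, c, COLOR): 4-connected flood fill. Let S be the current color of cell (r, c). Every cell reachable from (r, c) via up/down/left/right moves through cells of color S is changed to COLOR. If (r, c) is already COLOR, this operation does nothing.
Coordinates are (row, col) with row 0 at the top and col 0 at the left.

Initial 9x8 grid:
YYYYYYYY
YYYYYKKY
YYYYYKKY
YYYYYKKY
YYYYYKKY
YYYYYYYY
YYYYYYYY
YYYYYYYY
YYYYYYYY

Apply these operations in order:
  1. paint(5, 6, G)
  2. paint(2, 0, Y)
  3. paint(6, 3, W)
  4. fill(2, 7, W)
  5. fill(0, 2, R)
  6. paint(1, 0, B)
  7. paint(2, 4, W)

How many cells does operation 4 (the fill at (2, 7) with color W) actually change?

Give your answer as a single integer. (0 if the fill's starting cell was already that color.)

After op 1 paint(5,6,G):
YYYYYYYY
YYYYYKKY
YYYYYKKY
YYYYYKKY
YYYYYKKY
YYYYYYGY
YYYYYYYY
YYYYYYYY
YYYYYYYY
After op 2 paint(2,0,Y):
YYYYYYYY
YYYYYKKY
YYYYYKKY
YYYYYKKY
YYYYYKKY
YYYYYYGY
YYYYYYYY
YYYYYYYY
YYYYYYYY
After op 3 paint(6,3,W):
YYYYYYYY
YYYYYKKY
YYYYYKKY
YYYYYKKY
YYYYYKKY
YYYYYYGY
YYYWYYYY
YYYYYYYY
YYYYYYYY
After op 4 fill(2,7,W) [62 cells changed]:
WWWWWWWW
WWWWWKKW
WWWWWKKW
WWWWWKKW
WWWWWKKW
WWWWWWGW
WWWWWWWW
WWWWWWWW
WWWWWWWW

Answer: 62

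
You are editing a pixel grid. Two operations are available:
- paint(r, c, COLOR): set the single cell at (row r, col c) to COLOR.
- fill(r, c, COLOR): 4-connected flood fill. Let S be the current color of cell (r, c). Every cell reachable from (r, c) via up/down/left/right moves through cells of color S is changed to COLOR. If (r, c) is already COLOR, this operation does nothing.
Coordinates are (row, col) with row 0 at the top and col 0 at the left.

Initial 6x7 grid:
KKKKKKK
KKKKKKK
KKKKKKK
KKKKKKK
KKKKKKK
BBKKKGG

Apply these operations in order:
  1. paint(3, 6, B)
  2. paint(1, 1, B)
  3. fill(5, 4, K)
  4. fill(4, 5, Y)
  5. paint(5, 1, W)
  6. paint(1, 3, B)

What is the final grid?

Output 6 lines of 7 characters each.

After op 1 paint(3,6,B):
KKKKKKK
KKKKKKK
KKKKKKK
KKKKKKB
KKKKKKK
BBKKKGG
After op 2 paint(1,1,B):
KKKKKKK
KBKKKKK
KKKKKKK
KKKKKKB
KKKKKKK
BBKKKGG
After op 3 fill(5,4,K) [0 cells changed]:
KKKKKKK
KBKKKKK
KKKKKKK
KKKKKKB
KKKKKKK
BBKKKGG
After op 4 fill(4,5,Y) [36 cells changed]:
YYYYYYY
YBYYYYY
YYYYYYY
YYYYYYB
YYYYYYY
BBYYYGG
After op 5 paint(5,1,W):
YYYYYYY
YBYYYYY
YYYYYYY
YYYYYYB
YYYYYYY
BWYYYGG
After op 6 paint(1,3,B):
YYYYYYY
YBYBYYY
YYYYYYY
YYYYYYB
YYYYYYY
BWYYYGG

Answer: YYYYYYY
YBYBYYY
YYYYYYY
YYYYYYB
YYYYYYY
BWYYYGG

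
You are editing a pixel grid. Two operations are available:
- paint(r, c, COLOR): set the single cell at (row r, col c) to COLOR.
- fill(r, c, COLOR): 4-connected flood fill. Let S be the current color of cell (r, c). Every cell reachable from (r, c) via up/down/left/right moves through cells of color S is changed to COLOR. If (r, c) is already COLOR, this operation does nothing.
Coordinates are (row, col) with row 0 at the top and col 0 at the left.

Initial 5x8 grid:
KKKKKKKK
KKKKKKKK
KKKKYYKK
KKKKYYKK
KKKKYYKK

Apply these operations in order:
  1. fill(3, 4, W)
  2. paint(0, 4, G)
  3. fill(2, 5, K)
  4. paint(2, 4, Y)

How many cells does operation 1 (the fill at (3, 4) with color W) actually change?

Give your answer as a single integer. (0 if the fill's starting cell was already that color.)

Answer: 6

Derivation:
After op 1 fill(3,4,W) [6 cells changed]:
KKKKKKKK
KKKKKKKK
KKKKWWKK
KKKKWWKK
KKKKWWKK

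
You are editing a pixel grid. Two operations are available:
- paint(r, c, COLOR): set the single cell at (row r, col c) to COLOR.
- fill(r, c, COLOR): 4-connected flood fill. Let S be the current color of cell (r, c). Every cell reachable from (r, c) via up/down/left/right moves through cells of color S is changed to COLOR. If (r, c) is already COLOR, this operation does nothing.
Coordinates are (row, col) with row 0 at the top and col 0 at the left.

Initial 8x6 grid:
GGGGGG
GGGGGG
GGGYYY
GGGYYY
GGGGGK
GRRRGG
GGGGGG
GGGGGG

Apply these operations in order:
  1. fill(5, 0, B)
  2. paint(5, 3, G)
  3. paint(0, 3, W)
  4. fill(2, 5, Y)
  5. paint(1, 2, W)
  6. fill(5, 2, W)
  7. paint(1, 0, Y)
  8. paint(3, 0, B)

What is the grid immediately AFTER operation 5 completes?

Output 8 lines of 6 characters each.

Answer: BBBWBB
BBWBBB
BBBYYY
BBBYYY
BBBBBK
BRRGBB
BBBBBB
BBBBBB

Derivation:
After op 1 fill(5,0,B) [38 cells changed]:
BBBBBB
BBBBBB
BBBYYY
BBBYYY
BBBBBK
BRRRBB
BBBBBB
BBBBBB
After op 2 paint(5,3,G):
BBBBBB
BBBBBB
BBBYYY
BBBYYY
BBBBBK
BRRGBB
BBBBBB
BBBBBB
After op 3 paint(0,3,W):
BBBWBB
BBBBBB
BBBYYY
BBBYYY
BBBBBK
BRRGBB
BBBBBB
BBBBBB
After op 4 fill(2,5,Y) [0 cells changed]:
BBBWBB
BBBBBB
BBBYYY
BBBYYY
BBBBBK
BRRGBB
BBBBBB
BBBBBB
After op 5 paint(1,2,W):
BBBWBB
BBWBBB
BBBYYY
BBBYYY
BBBBBK
BRRGBB
BBBBBB
BBBBBB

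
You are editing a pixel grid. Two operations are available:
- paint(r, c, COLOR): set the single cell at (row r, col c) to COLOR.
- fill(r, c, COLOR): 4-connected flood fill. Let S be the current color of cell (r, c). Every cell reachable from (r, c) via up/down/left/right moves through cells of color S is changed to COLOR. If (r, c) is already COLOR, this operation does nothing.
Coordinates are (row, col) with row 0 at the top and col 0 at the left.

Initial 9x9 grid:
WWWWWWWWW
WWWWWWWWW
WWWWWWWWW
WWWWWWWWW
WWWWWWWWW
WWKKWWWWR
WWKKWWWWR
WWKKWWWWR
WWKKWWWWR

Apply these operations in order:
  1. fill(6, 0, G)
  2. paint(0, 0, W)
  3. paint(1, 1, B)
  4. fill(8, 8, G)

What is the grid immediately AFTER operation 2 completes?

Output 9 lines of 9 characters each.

Answer: WGGGGGGGG
GGGGGGGGG
GGGGGGGGG
GGGGGGGGG
GGGGGGGGG
GGKKGGGGR
GGKKGGGGR
GGKKGGGGR
GGKKGGGGR

Derivation:
After op 1 fill(6,0,G) [69 cells changed]:
GGGGGGGGG
GGGGGGGGG
GGGGGGGGG
GGGGGGGGG
GGGGGGGGG
GGKKGGGGR
GGKKGGGGR
GGKKGGGGR
GGKKGGGGR
After op 2 paint(0,0,W):
WGGGGGGGG
GGGGGGGGG
GGGGGGGGG
GGGGGGGGG
GGGGGGGGG
GGKKGGGGR
GGKKGGGGR
GGKKGGGGR
GGKKGGGGR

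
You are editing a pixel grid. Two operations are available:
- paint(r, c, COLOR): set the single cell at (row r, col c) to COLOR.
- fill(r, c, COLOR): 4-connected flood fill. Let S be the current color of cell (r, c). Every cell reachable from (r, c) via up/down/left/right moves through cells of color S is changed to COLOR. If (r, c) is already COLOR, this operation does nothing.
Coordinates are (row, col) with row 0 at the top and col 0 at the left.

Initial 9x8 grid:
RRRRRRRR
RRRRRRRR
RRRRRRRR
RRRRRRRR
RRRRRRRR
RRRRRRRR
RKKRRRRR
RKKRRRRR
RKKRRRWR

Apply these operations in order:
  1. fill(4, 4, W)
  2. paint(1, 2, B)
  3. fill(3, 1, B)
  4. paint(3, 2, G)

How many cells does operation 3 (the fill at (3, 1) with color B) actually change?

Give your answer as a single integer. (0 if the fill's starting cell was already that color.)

After op 1 fill(4,4,W) [65 cells changed]:
WWWWWWWW
WWWWWWWW
WWWWWWWW
WWWWWWWW
WWWWWWWW
WWWWWWWW
WKKWWWWW
WKKWWWWW
WKKWWWWW
After op 2 paint(1,2,B):
WWWWWWWW
WWBWWWWW
WWWWWWWW
WWWWWWWW
WWWWWWWW
WWWWWWWW
WKKWWWWW
WKKWWWWW
WKKWWWWW
After op 3 fill(3,1,B) [65 cells changed]:
BBBBBBBB
BBBBBBBB
BBBBBBBB
BBBBBBBB
BBBBBBBB
BBBBBBBB
BKKBBBBB
BKKBBBBB
BKKBBBBB

Answer: 65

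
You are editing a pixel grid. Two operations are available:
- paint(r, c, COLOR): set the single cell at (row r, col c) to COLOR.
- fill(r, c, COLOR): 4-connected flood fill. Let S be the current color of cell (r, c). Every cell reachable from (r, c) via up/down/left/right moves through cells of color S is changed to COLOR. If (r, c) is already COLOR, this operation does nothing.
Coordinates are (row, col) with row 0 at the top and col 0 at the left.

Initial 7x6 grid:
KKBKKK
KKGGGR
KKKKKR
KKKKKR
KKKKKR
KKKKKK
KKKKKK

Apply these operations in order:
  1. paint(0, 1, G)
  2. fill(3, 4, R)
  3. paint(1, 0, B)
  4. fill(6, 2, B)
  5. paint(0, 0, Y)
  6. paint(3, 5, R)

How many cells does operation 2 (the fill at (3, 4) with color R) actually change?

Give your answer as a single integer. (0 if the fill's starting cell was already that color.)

After op 1 paint(0,1,G):
KGBKKK
KKGGGR
KKKKKR
KKKKKR
KKKKKR
KKKKKK
KKKKKK
After op 2 fill(3,4,R) [30 cells changed]:
RGBKKK
RRGGGR
RRRRRR
RRRRRR
RRRRRR
RRRRRR
RRRRRR

Answer: 30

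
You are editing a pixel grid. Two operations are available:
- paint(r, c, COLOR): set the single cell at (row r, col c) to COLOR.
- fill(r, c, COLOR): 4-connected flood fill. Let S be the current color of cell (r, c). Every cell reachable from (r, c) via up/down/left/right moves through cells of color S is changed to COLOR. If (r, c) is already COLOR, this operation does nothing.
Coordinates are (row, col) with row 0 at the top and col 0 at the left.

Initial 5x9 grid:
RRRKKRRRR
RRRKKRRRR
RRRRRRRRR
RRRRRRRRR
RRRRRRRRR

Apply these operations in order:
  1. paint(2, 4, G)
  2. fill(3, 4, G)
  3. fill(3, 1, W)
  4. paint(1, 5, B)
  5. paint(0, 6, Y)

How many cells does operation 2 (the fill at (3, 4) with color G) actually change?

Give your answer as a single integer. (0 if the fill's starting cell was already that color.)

Answer: 40

Derivation:
After op 1 paint(2,4,G):
RRRKKRRRR
RRRKKRRRR
RRRRGRRRR
RRRRRRRRR
RRRRRRRRR
After op 2 fill(3,4,G) [40 cells changed]:
GGGKKGGGG
GGGKKGGGG
GGGGGGGGG
GGGGGGGGG
GGGGGGGGG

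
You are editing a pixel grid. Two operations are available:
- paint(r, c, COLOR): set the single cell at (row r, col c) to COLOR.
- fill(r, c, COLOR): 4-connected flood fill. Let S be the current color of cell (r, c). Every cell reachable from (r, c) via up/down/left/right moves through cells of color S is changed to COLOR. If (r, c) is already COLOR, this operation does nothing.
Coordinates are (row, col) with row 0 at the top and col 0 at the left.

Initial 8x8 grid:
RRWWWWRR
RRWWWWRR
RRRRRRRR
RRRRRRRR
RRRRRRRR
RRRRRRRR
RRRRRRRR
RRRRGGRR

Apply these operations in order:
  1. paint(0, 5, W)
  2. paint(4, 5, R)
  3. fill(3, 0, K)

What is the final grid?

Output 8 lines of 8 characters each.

After op 1 paint(0,5,W):
RRWWWWRR
RRWWWWRR
RRRRRRRR
RRRRRRRR
RRRRRRRR
RRRRRRRR
RRRRRRRR
RRRRGGRR
After op 2 paint(4,5,R):
RRWWWWRR
RRWWWWRR
RRRRRRRR
RRRRRRRR
RRRRRRRR
RRRRRRRR
RRRRRRRR
RRRRGGRR
After op 3 fill(3,0,K) [54 cells changed]:
KKWWWWKK
KKWWWWKK
KKKKKKKK
KKKKKKKK
KKKKKKKK
KKKKKKKK
KKKKKKKK
KKKKGGKK

Answer: KKWWWWKK
KKWWWWKK
KKKKKKKK
KKKKKKKK
KKKKKKKK
KKKKKKKK
KKKKKKKK
KKKKGGKK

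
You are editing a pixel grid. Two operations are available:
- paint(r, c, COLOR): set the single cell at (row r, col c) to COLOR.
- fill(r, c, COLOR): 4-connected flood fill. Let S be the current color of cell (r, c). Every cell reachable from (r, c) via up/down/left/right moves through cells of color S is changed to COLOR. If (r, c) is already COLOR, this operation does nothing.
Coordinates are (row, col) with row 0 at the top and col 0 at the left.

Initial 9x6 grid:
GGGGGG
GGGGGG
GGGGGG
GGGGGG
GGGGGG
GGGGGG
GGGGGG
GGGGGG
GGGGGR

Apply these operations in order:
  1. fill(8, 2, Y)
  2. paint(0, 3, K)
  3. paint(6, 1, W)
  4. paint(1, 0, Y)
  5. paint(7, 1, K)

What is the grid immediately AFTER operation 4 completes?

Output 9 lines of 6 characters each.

After op 1 fill(8,2,Y) [53 cells changed]:
YYYYYY
YYYYYY
YYYYYY
YYYYYY
YYYYYY
YYYYYY
YYYYYY
YYYYYY
YYYYYR
After op 2 paint(0,3,K):
YYYKYY
YYYYYY
YYYYYY
YYYYYY
YYYYYY
YYYYYY
YYYYYY
YYYYYY
YYYYYR
After op 3 paint(6,1,W):
YYYKYY
YYYYYY
YYYYYY
YYYYYY
YYYYYY
YYYYYY
YWYYYY
YYYYYY
YYYYYR
After op 4 paint(1,0,Y):
YYYKYY
YYYYYY
YYYYYY
YYYYYY
YYYYYY
YYYYYY
YWYYYY
YYYYYY
YYYYYR

Answer: YYYKYY
YYYYYY
YYYYYY
YYYYYY
YYYYYY
YYYYYY
YWYYYY
YYYYYY
YYYYYR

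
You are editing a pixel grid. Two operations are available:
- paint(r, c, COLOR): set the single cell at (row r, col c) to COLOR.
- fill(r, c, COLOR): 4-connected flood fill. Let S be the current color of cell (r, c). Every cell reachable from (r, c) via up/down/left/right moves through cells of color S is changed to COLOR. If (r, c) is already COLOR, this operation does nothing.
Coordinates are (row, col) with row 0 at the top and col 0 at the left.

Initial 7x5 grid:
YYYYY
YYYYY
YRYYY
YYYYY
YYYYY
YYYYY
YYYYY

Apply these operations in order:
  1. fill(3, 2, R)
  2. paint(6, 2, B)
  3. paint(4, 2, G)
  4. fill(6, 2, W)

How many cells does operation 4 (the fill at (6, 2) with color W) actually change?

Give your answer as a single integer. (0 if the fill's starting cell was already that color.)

After op 1 fill(3,2,R) [34 cells changed]:
RRRRR
RRRRR
RRRRR
RRRRR
RRRRR
RRRRR
RRRRR
After op 2 paint(6,2,B):
RRRRR
RRRRR
RRRRR
RRRRR
RRRRR
RRRRR
RRBRR
After op 3 paint(4,2,G):
RRRRR
RRRRR
RRRRR
RRRRR
RRGRR
RRRRR
RRBRR
After op 4 fill(6,2,W) [1 cells changed]:
RRRRR
RRRRR
RRRRR
RRRRR
RRGRR
RRRRR
RRWRR

Answer: 1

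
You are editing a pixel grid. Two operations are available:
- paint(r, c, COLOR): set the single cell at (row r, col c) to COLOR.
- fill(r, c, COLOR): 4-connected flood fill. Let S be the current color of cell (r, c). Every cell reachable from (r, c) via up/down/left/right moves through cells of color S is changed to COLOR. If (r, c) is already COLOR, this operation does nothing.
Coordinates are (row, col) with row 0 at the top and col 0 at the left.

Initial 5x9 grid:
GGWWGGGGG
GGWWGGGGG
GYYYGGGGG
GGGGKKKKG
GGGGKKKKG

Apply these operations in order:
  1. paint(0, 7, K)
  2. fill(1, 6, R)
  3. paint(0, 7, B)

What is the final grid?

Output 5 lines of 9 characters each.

Answer: GGWWRRRBR
GGWWRRRRR
GYYYRRRRR
GGGGKKKKR
GGGGKKKKR

Derivation:
After op 1 paint(0,7,K):
GGWWGGGKG
GGWWGGGGG
GYYYGGGGG
GGGGKKKKG
GGGGKKKKG
After op 2 fill(1,6,R) [16 cells changed]:
GGWWRRRKR
GGWWRRRRR
GYYYRRRRR
GGGGKKKKR
GGGGKKKKR
After op 3 paint(0,7,B):
GGWWRRRBR
GGWWRRRRR
GYYYRRRRR
GGGGKKKKR
GGGGKKKKR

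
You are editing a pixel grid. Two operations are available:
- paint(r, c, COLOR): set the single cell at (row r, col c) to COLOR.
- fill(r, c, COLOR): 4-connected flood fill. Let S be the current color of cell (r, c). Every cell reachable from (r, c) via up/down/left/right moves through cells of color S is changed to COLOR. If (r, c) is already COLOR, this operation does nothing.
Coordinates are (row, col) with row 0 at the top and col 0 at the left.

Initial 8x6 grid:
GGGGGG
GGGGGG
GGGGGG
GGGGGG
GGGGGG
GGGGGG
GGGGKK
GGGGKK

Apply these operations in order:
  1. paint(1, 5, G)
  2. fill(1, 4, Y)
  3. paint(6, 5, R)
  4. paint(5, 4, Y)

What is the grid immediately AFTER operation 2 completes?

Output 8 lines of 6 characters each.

Answer: YYYYYY
YYYYYY
YYYYYY
YYYYYY
YYYYYY
YYYYYY
YYYYKK
YYYYKK

Derivation:
After op 1 paint(1,5,G):
GGGGGG
GGGGGG
GGGGGG
GGGGGG
GGGGGG
GGGGGG
GGGGKK
GGGGKK
After op 2 fill(1,4,Y) [44 cells changed]:
YYYYYY
YYYYYY
YYYYYY
YYYYYY
YYYYYY
YYYYYY
YYYYKK
YYYYKK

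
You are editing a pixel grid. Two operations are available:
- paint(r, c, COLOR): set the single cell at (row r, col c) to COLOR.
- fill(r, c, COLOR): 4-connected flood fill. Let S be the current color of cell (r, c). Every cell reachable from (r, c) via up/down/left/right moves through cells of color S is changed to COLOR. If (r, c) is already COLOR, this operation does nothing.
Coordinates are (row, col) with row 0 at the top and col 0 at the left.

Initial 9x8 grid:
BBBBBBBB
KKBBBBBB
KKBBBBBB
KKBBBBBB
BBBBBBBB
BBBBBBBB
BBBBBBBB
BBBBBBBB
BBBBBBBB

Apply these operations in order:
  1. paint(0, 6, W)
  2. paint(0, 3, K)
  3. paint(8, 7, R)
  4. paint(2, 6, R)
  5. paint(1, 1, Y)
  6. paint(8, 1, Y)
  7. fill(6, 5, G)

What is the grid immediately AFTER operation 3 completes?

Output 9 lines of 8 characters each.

Answer: BBBKBBWB
KKBBBBBB
KKBBBBBB
KKBBBBBB
BBBBBBBB
BBBBBBBB
BBBBBBBB
BBBBBBBB
BBBBBBBR

Derivation:
After op 1 paint(0,6,W):
BBBBBBWB
KKBBBBBB
KKBBBBBB
KKBBBBBB
BBBBBBBB
BBBBBBBB
BBBBBBBB
BBBBBBBB
BBBBBBBB
After op 2 paint(0,3,K):
BBBKBBWB
KKBBBBBB
KKBBBBBB
KKBBBBBB
BBBBBBBB
BBBBBBBB
BBBBBBBB
BBBBBBBB
BBBBBBBB
After op 3 paint(8,7,R):
BBBKBBWB
KKBBBBBB
KKBBBBBB
KKBBBBBB
BBBBBBBB
BBBBBBBB
BBBBBBBB
BBBBBBBB
BBBBBBBR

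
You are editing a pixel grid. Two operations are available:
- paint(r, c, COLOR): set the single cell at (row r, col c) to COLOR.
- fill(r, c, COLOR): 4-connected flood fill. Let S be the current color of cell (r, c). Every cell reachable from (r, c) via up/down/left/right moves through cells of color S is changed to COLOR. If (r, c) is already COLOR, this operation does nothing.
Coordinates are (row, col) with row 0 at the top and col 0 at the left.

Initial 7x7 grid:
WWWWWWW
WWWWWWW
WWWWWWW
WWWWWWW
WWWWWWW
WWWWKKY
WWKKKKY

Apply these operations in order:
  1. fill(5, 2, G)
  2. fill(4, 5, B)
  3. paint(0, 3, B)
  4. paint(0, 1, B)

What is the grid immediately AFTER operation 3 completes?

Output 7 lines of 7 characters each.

Answer: BBBBBBB
BBBBBBB
BBBBBBB
BBBBBBB
BBBBBBB
BBBBKKY
BBKKKKY

Derivation:
After op 1 fill(5,2,G) [41 cells changed]:
GGGGGGG
GGGGGGG
GGGGGGG
GGGGGGG
GGGGGGG
GGGGKKY
GGKKKKY
After op 2 fill(4,5,B) [41 cells changed]:
BBBBBBB
BBBBBBB
BBBBBBB
BBBBBBB
BBBBBBB
BBBBKKY
BBKKKKY
After op 3 paint(0,3,B):
BBBBBBB
BBBBBBB
BBBBBBB
BBBBBBB
BBBBBBB
BBBBKKY
BBKKKKY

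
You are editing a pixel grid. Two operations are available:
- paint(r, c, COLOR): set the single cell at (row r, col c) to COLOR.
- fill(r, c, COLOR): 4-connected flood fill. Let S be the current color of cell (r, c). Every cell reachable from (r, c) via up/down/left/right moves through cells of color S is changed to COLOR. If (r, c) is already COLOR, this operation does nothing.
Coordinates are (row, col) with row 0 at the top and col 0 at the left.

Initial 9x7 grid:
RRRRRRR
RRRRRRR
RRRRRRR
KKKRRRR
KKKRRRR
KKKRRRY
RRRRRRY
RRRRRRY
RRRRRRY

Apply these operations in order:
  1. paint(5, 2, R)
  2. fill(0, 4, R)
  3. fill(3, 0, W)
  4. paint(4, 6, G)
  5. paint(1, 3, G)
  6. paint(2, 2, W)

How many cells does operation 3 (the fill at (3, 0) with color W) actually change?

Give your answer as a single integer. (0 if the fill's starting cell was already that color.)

Answer: 8

Derivation:
After op 1 paint(5,2,R):
RRRRRRR
RRRRRRR
RRRRRRR
KKKRRRR
KKKRRRR
KKRRRRY
RRRRRRY
RRRRRRY
RRRRRRY
After op 2 fill(0,4,R) [0 cells changed]:
RRRRRRR
RRRRRRR
RRRRRRR
KKKRRRR
KKKRRRR
KKRRRRY
RRRRRRY
RRRRRRY
RRRRRRY
After op 3 fill(3,0,W) [8 cells changed]:
RRRRRRR
RRRRRRR
RRRRRRR
WWWRRRR
WWWRRRR
WWRRRRY
RRRRRRY
RRRRRRY
RRRRRRY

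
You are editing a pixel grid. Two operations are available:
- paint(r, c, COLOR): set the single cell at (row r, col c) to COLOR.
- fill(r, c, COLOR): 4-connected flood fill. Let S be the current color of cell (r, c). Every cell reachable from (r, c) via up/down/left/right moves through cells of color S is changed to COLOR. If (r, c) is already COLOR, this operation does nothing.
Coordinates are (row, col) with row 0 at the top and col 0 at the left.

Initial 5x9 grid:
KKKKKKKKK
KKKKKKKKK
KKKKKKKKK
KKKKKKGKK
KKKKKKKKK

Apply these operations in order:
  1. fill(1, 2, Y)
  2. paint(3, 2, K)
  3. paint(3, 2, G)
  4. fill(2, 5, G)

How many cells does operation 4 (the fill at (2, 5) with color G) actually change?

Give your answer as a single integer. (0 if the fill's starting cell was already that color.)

Answer: 43

Derivation:
After op 1 fill(1,2,Y) [44 cells changed]:
YYYYYYYYY
YYYYYYYYY
YYYYYYYYY
YYYYYYGYY
YYYYYYYYY
After op 2 paint(3,2,K):
YYYYYYYYY
YYYYYYYYY
YYYYYYYYY
YYKYYYGYY
YYYYYYYYY
After op 3 paint(3,2,G):
YYYYYYYYY
YYYYYYYYY
YYYYYYYYY
YYGYYYGYY
YYYYYYYYY
After op 4 fill(2,5,G) [43 cells changed]:
GGGGGGGGG
GGGGGGGGG
GGGGGGGGG
GGGGGGGGG
GGGGGGGGG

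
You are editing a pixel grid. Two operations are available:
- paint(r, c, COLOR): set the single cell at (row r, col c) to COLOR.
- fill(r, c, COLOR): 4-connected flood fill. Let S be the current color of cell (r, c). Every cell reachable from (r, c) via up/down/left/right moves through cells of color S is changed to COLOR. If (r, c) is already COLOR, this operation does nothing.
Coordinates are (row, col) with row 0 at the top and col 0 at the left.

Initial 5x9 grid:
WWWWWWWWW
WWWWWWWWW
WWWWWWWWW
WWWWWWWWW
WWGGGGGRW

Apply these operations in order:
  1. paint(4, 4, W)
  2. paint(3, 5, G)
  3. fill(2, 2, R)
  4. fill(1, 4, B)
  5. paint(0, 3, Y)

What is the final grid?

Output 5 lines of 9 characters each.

After op 1 paint(4,4,W):
WWWWWWWWW
WWWWWWWWW
WWWWWWWWW
WWWWWWWWW
WWGGWGGRW
After op 2 paint(3,5,G):
WWWWWWWWW
WWWWWWWWW
WWWWWWWWW
WWWWWGWWW
WWGGWGGRW
After op 3 fill(2,2,R) [39 cells changed]:
RRRRRRRRR
RRRRRRRRR
RRRRRRRRR
RRRRRGRRR
RRGGRGGRR
After op 4 fill(1,4,B) [40 cells changed]:
BBBBBBBBB
BBBBBBBBB
BBBBBBBBB
BBBBBGBBB
BBGGBGGBB
After op 5 paint(0,3,Y):
BBBYBBBBB
BBBBBBBBB
BBBBBBBBB
BBBBBGBBB
BBGGBGGBB

Answer: BBBYBBBBB
BBBBBBBBB
BBBBBBBBB
BBBBBGBBB
BBGGBGGBB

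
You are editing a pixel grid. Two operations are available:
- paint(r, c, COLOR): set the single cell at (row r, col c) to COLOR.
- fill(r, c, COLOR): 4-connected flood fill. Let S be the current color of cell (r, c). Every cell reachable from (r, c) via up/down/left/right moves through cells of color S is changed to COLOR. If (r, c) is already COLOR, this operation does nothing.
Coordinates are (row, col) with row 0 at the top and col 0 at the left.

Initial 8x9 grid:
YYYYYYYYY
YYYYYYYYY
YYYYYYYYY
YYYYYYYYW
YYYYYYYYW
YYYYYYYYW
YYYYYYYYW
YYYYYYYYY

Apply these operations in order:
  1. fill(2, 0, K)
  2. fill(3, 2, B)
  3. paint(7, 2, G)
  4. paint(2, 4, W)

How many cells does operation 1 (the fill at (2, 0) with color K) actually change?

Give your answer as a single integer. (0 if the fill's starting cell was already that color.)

After op 1 fill(2,0,K) [68 cells changed]:
KKKKKKKKK
KKKKKKKKK
KKKKKKKKK
KKKKKKKKW
KKKKKKKKW
KKKKKKKKW
KKKKKKKKW
KKKKKKKKK

Answer: 68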